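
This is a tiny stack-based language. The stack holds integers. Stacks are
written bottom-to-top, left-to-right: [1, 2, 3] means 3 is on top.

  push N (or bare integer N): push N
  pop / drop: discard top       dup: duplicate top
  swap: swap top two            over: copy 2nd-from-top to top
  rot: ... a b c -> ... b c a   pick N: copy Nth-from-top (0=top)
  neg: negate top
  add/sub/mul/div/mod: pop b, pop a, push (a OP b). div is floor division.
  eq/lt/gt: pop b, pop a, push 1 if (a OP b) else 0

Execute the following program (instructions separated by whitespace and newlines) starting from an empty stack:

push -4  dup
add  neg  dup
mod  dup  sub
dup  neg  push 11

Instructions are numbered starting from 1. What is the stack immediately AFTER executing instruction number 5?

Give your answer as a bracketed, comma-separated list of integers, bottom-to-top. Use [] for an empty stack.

Step 1 ('push -4'): [-4]
Step 2 ('dup'): [-4, -4]
Step 3 ('add'): [-8]
Step 4 ('neg'): [8]
Step 5 ('dup'): [8, 8]

Answer: [8, 8]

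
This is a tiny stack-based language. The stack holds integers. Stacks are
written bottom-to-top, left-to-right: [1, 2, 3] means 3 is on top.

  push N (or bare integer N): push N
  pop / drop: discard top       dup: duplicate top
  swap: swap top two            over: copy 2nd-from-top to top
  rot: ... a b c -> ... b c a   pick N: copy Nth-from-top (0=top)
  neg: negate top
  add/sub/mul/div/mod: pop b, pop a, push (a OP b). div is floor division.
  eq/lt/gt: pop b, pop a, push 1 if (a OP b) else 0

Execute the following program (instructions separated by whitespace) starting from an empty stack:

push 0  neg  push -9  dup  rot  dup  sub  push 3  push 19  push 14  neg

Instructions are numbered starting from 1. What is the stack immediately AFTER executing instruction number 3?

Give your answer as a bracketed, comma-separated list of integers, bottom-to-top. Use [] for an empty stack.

Step 1 ('push 0'): [0]
Step 2 ('neg'): [0]
Step 3 ('push -9'): [0, -9]

Answer: [0, -9]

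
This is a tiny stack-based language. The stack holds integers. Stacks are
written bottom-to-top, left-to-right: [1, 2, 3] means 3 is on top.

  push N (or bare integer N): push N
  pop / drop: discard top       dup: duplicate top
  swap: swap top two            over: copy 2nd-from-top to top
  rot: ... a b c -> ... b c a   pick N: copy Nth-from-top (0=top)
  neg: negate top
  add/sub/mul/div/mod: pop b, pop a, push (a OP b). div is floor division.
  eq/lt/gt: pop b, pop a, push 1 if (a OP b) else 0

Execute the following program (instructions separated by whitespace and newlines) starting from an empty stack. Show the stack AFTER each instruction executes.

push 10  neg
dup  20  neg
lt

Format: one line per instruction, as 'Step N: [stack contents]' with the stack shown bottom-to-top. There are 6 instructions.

Step 1: [10]
Step 2: [-10]
Step 3: [-10, -10]
Step 4: [-10, -10, 20]
Step 5: [-10, -10, -20]
Step 6: [-10, 0]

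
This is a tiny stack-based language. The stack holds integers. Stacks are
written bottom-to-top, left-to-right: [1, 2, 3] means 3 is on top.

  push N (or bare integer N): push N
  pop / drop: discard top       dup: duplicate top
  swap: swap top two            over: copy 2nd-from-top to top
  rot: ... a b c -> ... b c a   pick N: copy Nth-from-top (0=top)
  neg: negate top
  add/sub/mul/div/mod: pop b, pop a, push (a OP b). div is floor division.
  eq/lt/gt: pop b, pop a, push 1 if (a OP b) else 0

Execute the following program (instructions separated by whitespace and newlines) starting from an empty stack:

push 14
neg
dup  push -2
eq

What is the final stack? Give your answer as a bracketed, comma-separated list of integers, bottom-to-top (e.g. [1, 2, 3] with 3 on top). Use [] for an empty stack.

Answer: [-14, 0]

Derivation:
After 'push 14': [14]
After 'neg': [-14]
After 'dup': [-14, -14]
After 'push -2': [-14, -14, -2]
After 'eq': [-14, 0]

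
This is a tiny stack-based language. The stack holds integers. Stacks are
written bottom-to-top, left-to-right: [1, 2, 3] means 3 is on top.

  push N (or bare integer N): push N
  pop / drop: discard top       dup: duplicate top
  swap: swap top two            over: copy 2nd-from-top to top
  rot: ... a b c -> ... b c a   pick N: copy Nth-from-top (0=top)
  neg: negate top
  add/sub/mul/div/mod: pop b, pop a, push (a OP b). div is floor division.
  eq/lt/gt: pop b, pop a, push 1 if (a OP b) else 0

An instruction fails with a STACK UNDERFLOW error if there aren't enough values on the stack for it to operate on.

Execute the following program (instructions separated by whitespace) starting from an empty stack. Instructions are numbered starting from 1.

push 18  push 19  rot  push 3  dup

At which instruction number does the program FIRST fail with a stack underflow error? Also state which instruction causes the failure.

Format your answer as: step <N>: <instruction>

Answer: step 3: rot

Derivation:
Step 1 ('push 18'): stack = [18], depth = 1
Step 2 ('push 19'): stack = [18, 19], depth = 2
Step 3 ('rot'): needs 3 value(s) but depth is 2 — STACK UNDERFLOW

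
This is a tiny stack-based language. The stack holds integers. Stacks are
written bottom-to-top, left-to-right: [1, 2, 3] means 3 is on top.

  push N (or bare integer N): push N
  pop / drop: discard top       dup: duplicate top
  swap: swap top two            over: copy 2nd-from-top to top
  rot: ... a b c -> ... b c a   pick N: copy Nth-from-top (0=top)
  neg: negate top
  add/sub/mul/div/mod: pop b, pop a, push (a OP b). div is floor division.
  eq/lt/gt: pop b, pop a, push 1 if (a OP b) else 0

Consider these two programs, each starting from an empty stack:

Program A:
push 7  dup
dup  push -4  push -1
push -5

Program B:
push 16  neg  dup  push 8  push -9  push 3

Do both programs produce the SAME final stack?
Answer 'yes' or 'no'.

Answer: no

Derivation:
Program A trace:
  After 'push 7': [7]
  After 'dup': [7, 7]
  After 'dup': [7, 7, 7]
  After 'push -4': [7, 7, 7, -4]
  After 'push -1': [7, 7, 7, -4, -1]
  After 'push -5': [7, 7, 7, -4, -1, -5]
Program A final stack: [7, 7, 7, -4, -1, -5]

Program B trace:
  After 'push 16': [16]
  After 'neg': [-16]
  After 'dup': [-16, -16]
  After 'push 8': [-16, -16, 8]
  After 'push -9': [-16, -16, 8, -9]
  After 'push 3': [-16, -16, 8, -9, 3]
Program B final stack: [-16, -16, 8, -9, 3]
Same: no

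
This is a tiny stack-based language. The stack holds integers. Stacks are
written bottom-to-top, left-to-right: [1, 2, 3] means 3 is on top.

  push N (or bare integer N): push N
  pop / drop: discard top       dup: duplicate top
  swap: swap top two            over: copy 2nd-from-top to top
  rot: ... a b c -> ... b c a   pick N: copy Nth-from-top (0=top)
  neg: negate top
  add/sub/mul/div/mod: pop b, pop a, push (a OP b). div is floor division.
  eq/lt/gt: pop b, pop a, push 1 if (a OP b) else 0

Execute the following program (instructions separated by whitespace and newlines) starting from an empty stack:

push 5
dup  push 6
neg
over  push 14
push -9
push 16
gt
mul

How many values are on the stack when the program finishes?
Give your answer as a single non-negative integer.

After 'push 5': stack = [5] (depth 1)
After 'dup': stack = [5, 5] (depth 2)
After 'push 6': stack = [5, 5, 6] (depth 3)
After 'neg': stack = [5, 5, -6] (depth 3)
After 'over': stack = [5, 5, -6, 5] (depth 4)
After 'push 14': stack = [5, 5, -6, 5, 14] (depth 5)
After 'push -9': stack = [5, 5, -6, 5, 14, -9] (depth 6)
After 'push 16': stack = [5, 5, -6, 5, 14, -9, 16] (depth 7)
After 'gt': stack = [5, 5, -6, 5, 14, 0] (depth 6)
After 'mul': stack = [5, 5, -6, 5, 0] (depth 5)

Answer: 5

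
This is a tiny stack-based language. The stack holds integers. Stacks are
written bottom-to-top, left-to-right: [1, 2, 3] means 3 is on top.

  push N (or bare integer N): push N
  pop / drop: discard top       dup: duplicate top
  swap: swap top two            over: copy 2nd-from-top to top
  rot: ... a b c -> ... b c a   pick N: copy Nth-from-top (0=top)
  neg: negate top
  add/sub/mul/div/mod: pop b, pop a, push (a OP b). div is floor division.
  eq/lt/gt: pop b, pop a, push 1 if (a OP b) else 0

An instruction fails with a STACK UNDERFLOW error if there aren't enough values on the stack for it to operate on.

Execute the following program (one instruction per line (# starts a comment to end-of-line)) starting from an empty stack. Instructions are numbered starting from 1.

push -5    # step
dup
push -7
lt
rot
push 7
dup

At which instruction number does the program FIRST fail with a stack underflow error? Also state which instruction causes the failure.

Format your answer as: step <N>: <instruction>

Step 1 ('push -5'): stack = [-5], depth = 1
Step 2 ('dup'): stack = [-5, -5], depth = 2
Step 3 ('push -7'): stack = [-5, -5, -7], depth = 3
Step 4 ('lt'): stack = [-5, 0], depth = 2
Step 5 ('rot'): needs 3 value(s) but depth is 2 — STACK UNDERFLOW

Answer: step 5: rot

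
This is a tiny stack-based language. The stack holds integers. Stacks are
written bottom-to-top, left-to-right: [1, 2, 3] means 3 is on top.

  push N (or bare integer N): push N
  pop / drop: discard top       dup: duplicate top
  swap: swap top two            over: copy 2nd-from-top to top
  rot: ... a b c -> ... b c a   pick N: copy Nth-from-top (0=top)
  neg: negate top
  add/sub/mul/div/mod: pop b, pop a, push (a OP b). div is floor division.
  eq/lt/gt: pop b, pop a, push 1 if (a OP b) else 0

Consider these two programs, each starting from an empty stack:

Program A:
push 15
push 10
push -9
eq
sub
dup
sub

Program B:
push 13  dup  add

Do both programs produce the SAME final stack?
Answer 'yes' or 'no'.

Program A trace:
  After 'push 15': [15]
  After 'push 10': [15, 10]
  After 'push -9': [15, 10, -9]
  After 'eq': [15, 0]
  After 'sub': [15]
  After 'dup': [15, 15]
  After 'sub': [0]
Program A final stack: [0]

Program B trace:
  After 'push 13': [13]
  After 'dup': [13, 13]
  After 'add': [26]
Program B final stack: [26]
Same: no

Answer: no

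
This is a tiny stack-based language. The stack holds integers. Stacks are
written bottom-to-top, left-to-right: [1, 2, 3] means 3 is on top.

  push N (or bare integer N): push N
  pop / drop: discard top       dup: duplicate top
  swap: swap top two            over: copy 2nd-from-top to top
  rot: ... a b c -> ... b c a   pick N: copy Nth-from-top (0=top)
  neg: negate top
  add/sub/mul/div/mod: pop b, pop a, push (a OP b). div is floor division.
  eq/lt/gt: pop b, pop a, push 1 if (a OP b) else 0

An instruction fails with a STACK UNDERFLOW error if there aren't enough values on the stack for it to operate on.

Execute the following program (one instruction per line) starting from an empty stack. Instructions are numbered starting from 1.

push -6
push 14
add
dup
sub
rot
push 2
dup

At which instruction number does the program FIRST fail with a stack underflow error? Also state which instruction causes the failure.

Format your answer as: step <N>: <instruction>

Answer: step 6: rot

Derivation:
Step 1 ('push -6'): stack = [-6], depth = 1
Step 2 ('push 14'): stack = [-6, 14], depth = 2
Step 3 ('add'): stack = [8], depth = 1
Step 4 ('dup'): stack = [8, 8], depth = 2
Step 5 ('sub'): stack = [0], depth = 1
Step 6 ('rot'): needs 3 value(s) but depth is 1 — STACK UNDERFLOW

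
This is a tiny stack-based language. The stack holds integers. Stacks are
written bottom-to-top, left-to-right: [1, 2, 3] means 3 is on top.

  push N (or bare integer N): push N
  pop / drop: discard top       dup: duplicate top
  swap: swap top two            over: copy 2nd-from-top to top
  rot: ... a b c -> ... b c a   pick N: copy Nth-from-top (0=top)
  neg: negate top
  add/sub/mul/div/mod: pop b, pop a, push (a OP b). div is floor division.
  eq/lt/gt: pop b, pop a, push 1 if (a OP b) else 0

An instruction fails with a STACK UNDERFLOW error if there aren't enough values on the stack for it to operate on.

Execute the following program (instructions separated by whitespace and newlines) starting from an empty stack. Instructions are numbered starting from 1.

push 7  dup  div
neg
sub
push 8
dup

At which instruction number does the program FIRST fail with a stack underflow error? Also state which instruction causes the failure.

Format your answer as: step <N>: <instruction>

Step 1 ('push 7'): stack = [7], depth = 1
Step 2 ('dup'): stack = [7, 7], depth = 2
Step 3 ('div'): stack = [1], depth = 1
Step 4 ('neg'): stack = [-1], depth = 1
Step 5 ('sub'): needs 2 value(s) but depth is 1 — STACK UNDERFLOW

Answer: step 5: sub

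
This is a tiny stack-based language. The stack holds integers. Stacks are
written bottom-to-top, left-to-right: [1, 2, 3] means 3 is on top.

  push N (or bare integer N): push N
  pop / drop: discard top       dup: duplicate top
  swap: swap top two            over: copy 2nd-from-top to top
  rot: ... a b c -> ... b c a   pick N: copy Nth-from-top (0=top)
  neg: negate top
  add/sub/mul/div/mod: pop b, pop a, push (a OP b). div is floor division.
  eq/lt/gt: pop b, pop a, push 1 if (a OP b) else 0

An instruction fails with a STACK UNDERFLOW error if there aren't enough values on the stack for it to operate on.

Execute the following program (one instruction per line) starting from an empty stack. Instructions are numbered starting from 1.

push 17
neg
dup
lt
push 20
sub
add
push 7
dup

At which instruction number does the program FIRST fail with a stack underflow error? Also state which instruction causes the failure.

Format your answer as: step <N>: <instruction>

Answer: step 7: add

Derivation:
Step 1 ('push 17'): stack = [17], depth = 1
Step 2 ('neg'): stack = [-17], depth = 1
Step 3 ('dup'): stack = [-17, -17], depth = 2
Step 4 ('lt'): stack = [0], depth = 1
Step 5 ('push 20'): stack = [0, 20], depth = 2
Step 6 ('sub'): stack = [-20], depth = 1
Step 7 ('add'): needs 2 value(s) but depth is 1 — STACK UNDERFLOW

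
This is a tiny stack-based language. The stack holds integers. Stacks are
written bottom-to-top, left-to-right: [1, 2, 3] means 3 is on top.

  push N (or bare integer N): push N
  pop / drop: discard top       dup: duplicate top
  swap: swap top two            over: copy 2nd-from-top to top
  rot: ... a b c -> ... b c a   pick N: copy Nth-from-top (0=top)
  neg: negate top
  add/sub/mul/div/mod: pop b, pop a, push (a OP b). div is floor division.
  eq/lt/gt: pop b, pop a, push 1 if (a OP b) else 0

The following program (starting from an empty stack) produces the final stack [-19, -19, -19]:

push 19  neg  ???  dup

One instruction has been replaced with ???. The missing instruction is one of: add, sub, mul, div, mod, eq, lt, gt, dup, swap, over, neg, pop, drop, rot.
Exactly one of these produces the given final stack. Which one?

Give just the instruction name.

Stack before ???: [-19]
Stack after ???:  [-19, -19]
The instruction that transforms [-19] -> [-19, -19] is: dup

Answer: dup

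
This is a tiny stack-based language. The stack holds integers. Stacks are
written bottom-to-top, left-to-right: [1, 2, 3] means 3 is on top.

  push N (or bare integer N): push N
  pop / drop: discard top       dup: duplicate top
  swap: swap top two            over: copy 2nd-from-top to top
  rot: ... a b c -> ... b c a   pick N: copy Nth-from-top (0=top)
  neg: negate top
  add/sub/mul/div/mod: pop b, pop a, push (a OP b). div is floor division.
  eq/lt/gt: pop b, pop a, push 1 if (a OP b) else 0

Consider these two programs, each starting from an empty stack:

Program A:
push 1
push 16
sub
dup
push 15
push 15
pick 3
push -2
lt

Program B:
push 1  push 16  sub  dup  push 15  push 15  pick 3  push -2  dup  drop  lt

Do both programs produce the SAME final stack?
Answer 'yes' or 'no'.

Program A trace:
  After 'push 1': [1]
  After 'push 16': [1, 16]
  After 'sub': [-15]
  After 'dup': [-15, -15]
  After 'push 15': [-15, -15, 15]
  After 'push 15': [-15, -15, 15, 15]
  After 'pick 3': [-15, -15, 15, 15, -15]
  After 'push -2': [-15, -15, 15, 15, -15, -2]
  After 'lt': [-15, -15, 15, 15, 1]
Program A final stack: [-15, -15, 15, 15, 1]

Program B trace:
  After 'push 1': [1]
  After 'push 16': [1, 16]
  After 'sub': [-15]
  After 'dup': [-15, -15]
  After 'push 15': [-15, -15, 15]
  After 'push 15': [-15, -15, 15, 15]
  After 'pick 3': [-15, -15, 15, 15, -15]
  After 'push -2': [-15, -15, 15, 15, -15, -2]
  After 'dup': [-15, -15, 15, 15, -15, -2, -2]
  After 'drop': [-15, -15, 15, 15, -15, -2]
  After 'lt': [-15, -15, 15, 15, 1]
Program B final stack: [-15, -15, 15, 15, 1]
Same: yes

Answer: yes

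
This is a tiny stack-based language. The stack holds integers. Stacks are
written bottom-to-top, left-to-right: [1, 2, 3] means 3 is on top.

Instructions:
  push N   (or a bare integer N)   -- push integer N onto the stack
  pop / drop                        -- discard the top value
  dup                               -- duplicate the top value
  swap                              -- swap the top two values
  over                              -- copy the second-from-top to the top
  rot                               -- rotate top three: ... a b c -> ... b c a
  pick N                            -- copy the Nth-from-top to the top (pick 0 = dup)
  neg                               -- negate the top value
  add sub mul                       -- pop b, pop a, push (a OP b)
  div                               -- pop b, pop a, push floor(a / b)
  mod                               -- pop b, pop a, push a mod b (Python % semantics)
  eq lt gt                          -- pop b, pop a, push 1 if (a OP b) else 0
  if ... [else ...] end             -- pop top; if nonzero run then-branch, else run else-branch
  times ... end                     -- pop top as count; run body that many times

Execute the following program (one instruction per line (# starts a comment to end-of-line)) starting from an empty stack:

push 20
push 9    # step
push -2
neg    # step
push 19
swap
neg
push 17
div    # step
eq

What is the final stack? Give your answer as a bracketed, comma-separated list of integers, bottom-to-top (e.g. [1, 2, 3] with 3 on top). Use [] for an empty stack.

Answer: [20, 9, 0]

Derivation:
After 'push 20': [20]
After 'push 9': [20, 9]
After 'push -2': [20, 9, -2]
After 'neg': [20, 9, 2]
After 'push 19': [20, 9, 2, 19]
After 'swap': [20, 9, 19, 2]
After 'neg': [20, 9, 19, -2]
After 'push 17': [20, 9, 19, -2, 17]
After 'div': [20, 9, 19, -1]
After 'eq': [20, 9, 0]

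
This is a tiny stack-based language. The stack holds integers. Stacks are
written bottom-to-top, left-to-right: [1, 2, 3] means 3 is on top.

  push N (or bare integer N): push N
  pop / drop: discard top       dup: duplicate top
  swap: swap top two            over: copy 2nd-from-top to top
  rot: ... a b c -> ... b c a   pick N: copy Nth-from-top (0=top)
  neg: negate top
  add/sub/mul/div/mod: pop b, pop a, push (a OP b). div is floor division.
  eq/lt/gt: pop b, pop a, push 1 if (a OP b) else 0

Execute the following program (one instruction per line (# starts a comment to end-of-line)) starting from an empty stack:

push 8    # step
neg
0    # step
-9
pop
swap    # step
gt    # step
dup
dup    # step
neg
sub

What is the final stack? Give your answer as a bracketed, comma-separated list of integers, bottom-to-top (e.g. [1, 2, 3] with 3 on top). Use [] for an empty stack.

After 'push 8': [8]
After 'neg': [-8]
After 'push 0': [-8, 0]
After 'push -9': [-8, 0, -9]
After 'pop': [-8, 0]
After 'swap': [0, -8]
After 'gt': [1]
After 'dup': [1, 1]
After 'dup': [1, 1, 1]
After 'neg': [1, 1, -1]
After 'sub': [1, 2]

Answer: [1, 2]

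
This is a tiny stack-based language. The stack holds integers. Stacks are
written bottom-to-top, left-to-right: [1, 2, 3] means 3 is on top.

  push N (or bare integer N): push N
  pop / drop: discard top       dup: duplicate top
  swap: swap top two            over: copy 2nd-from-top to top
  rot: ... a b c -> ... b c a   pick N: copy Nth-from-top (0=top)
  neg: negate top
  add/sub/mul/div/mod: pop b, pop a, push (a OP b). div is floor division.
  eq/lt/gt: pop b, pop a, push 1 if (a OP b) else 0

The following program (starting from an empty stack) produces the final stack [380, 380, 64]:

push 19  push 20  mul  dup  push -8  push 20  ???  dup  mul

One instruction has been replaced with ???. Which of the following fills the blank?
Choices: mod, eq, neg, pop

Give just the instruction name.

Stack before ???: [380, 380, -8, 20]
Stack after ???:  [380, 380, -8]
Checking each choice:
  mod: produces [380, 380, 144]
  eq: produces [380, 380, 0]
  neg: produces [380, 380, -8, 400]
  pop: MATCH


Answer: pop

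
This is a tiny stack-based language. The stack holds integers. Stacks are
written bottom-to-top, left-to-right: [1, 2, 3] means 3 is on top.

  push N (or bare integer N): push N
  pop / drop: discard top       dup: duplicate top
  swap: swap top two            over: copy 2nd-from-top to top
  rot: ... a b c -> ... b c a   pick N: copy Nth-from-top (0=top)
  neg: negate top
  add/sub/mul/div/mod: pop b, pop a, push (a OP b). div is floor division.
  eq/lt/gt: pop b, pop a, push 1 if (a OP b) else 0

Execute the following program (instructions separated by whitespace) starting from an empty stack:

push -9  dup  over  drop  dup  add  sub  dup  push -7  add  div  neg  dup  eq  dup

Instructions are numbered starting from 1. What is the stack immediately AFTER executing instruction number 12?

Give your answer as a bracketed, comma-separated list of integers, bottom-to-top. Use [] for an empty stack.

Step 1 ('push -9'): [-9]
Step 2 ('dup'): [-9, -9]
Step 3 ('over'): [-9, -9, -9]
Step 4 ('drop'): [-9, -9]
Step 5 ('dup'): [-9, -9, -9]
Step 6 ('add'): [-9, -18]
Step 7 ('sub'): [9]
Step 8 ('dup'): [9, 9]
Step 9 ('push -7'): [9, 9, -7]
Step 10 ('add'): [9, 2]
Step 11 ('div'): [4]
Step 12 ('neg'): [-4]

Answer: [-4]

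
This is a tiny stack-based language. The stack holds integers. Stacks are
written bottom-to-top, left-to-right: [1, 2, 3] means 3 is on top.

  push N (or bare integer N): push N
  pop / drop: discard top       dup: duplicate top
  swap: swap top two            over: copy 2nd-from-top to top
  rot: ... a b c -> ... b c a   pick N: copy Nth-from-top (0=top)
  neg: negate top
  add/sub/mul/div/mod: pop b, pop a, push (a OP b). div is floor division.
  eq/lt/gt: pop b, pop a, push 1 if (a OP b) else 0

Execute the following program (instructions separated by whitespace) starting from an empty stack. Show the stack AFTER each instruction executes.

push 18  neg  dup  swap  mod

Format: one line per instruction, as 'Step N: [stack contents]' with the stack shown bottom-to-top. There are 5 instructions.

Step 1: [18]
Step 2: [-18]
Step 3: [-18, -18]
Step 4: [-18, -18]
Step 5: [0]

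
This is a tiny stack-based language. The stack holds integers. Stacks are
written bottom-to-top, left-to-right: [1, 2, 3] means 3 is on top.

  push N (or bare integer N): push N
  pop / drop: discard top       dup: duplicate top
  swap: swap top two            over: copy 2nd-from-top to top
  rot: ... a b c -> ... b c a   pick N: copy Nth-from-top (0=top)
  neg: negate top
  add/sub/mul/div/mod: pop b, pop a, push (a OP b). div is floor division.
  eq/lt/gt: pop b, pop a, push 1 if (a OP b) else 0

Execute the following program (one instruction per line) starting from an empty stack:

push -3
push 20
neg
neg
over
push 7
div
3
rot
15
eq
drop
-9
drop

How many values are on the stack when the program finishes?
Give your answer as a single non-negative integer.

Answer: 3

Derivation:
After 'push -3': stack = [-3] (depth 1)
After 'push 20': stack = [-3, 20] (depth 2)
After 'neg': stack = [-3, -20] (depth 2)
After 'neg': stack = [-3, 20] (depth 2)
After 'over': stack = [-3, 20, -3] (depth 3)
After 'push 7': stack = [-3, 20, -3, 7] (depth 4)
After 'div': stack = [-3, 20, -1] (depth 3)
After 'push 3': stack = [-3, 20, -1, 3] (depth 4)
After 'rot': stack = [-3, -1, 3, 20] (depth 4)
After 'push 15': stack = [-3, -1, 3, 20, 15] (depth 5)
After 'eq': stack = [-3, -1, 3, 0] (depth 4)
After 'drop': stack = [-3, -1, 3] (depth 3)
After 'push -9': stack = [-3, -1, 3, -9] (depth 4)
After 'drop': stack = [-3, -1, 3] (depth 3)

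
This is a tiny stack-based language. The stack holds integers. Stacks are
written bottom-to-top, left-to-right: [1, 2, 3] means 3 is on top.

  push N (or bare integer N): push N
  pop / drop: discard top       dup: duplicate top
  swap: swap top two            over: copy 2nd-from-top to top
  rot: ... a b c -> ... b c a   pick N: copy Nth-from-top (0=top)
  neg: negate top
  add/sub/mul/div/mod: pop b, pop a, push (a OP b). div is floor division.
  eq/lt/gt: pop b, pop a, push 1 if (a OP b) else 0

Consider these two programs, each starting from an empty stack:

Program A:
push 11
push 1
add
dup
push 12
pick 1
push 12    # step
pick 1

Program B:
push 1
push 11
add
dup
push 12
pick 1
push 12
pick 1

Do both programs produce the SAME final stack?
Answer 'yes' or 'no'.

Program A trace:
  After 'push 11': [11]
  After 'push 1': [11, 1]
  After 'add': [12]
  After 'dup': [12, 12]
  After 'push 12': [12, 12, 12]
  After 'pick 1': [12, 12, 12, 12]
  After 'push 12': [12, 12, 12, 12, 12]
  After 'pick 1': [12, 12, 12, 12, 12, 12]
Program A final stack: [12, 12, 12, 12, 12, 12]

Program B trace:
  After 'push 1': [1]
  After 'push 11': [1, 11]
  After 'add': [12]
  After 'dup': [12, 12]
  After 'push 12': [12, 12, 12]
  After 'pick 1': [12, 12, 12, 12]
  After 'push 12': [12, 12, 12, 12, 12]
  After 'pick 1': [12, 12, 12, 12, 12, 12]
Program B final stack: [12, 12, 12, 12, 12, 12]
Same: yes

Answer: yes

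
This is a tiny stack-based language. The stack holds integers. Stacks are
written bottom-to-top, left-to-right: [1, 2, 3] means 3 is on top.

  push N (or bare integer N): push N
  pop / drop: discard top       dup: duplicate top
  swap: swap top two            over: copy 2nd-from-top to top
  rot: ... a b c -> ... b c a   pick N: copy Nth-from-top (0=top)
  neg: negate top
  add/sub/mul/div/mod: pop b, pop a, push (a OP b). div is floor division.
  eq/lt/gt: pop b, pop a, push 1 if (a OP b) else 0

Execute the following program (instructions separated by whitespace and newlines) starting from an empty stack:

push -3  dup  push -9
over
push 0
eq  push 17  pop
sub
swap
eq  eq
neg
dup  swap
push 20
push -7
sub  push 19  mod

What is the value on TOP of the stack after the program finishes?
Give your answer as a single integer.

Answer: 8

Derivation:
After 'push -3': [-3]
After 'dup': [-3, -3]
After 'push -9': [-3, -3, -9]
After 'over': [-3, -3, -9, -3]
After 'push 0': [-3, -3, -9, -3, 0]
After 'eq': [-3, -3, -9, 0]
After 'push 17': [-3, -3, -9, 0, 17]
After 'pop': [-3, -3, -9, 0]
After 'sub': [-3, -3, -9]
After 'swap': [-3, -9, -3]
After 'eq': [-3, 0]
After 'eq': [0]
After 'neg': [0]
After 'dup': [0, 0]
After 'swap': [0, 0]
After 'push 20': [0, 0, 20]
After 'push -7': [0, 0, 20, -7]
After 'sub': [0, 0, 27]
After 'push 19': [0, 0, 27, 19]
After 'mod': [0, 0, 8]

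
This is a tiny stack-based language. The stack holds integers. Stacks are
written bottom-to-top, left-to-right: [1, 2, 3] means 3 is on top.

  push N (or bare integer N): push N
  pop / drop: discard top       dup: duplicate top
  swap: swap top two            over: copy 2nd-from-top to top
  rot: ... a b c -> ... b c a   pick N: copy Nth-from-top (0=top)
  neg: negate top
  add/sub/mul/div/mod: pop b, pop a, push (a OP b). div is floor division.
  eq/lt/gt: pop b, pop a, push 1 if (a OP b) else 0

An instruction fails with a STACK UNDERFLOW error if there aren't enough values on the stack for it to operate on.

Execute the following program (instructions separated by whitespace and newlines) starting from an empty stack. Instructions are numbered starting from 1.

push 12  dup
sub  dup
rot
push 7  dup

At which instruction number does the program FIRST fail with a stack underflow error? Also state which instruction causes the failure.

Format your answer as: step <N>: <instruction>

Step 1 ('push 12'): stack = [12], depth = 1
Step 2 ('dup'): stack = [12, 12], depth = 2
Step 3 ('sub'): stack = [0], depth = 1
Step 4 ('dup'): stack = [0, 0], depth = 2
Step 5 ('rot'): needs 3 value(s) but depth is 2 — STACK UNDERFLOW

Answer: step 5: rot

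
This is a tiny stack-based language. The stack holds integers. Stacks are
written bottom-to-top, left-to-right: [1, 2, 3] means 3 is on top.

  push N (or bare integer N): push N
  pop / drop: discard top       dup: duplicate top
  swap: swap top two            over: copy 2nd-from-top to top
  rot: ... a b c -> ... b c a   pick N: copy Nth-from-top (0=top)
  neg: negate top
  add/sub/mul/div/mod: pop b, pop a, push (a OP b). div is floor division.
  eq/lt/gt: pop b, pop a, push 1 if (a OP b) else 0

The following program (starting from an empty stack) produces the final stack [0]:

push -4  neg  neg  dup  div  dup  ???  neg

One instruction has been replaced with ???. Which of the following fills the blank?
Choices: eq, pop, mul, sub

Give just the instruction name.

Stack before ???: [1, 1]
Stack after ???:  [0]
Checking each choice:
  eq: produces [-1]
  pop: produces [-1]
  mul: produces [-1]
  sub: MATCH


Answer: sub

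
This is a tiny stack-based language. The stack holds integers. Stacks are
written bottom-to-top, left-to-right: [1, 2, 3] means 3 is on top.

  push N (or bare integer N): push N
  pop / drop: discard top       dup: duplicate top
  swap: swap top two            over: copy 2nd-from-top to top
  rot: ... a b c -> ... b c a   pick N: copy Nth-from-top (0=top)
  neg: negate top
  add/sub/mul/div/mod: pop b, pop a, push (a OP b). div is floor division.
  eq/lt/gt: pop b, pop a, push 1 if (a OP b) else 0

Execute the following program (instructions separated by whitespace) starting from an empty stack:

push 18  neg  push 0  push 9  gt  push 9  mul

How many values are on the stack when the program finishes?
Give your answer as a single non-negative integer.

After 'push 18': stack = [18] (depth 1)
After 'neg': stack = [-18] (depth 1)
After 'push 0': stack = [-18, 0] (depth 2)
After 'push 9': stack = [-18, 0, 9] (depth 3)
After 'gt': stack = [-18, 0] (depth 2)
After 'push 9': stack = [-18, 0, 9] (depth 3)
After 'mul': stack = [-18, 0] (depth 2)

Answer: 2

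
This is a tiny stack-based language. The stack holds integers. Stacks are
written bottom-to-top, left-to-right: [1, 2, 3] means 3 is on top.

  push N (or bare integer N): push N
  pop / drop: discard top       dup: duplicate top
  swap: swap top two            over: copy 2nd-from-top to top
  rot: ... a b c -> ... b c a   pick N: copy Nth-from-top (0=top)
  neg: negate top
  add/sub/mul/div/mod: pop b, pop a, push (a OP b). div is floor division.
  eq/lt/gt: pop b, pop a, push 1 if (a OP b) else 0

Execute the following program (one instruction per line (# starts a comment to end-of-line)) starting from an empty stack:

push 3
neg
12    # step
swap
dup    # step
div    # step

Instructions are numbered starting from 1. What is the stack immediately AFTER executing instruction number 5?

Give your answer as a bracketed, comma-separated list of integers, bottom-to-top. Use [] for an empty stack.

Answer: [12, -3, -3]

Derivation:
Step 1 ('push 3'): [3]
Step 2 ('neg'): [-3]
Step 3 ('12'): [-3, 12]
Step 4 ('swap'): [12, -3]
Step 5 ('dup'): [12, -3, -3]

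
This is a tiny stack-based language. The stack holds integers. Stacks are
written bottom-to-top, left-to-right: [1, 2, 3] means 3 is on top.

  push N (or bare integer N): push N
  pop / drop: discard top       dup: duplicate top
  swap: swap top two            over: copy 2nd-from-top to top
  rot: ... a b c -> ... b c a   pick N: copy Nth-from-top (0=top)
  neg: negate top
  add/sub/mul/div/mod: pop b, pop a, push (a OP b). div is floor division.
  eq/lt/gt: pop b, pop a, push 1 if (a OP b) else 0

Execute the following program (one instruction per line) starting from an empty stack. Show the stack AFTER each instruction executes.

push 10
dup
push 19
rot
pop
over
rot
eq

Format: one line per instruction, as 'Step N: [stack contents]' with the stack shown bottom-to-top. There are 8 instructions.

Step 1: [10]
Step 2: [10, 10]
Step 3: [10, 10, 19]
Step 4: [10, 19, 10]
Step 5: [10, 19]
Step 6: [10, 19, 10]
Step 7: [19, 10, 10]
Step 8: [19, 1]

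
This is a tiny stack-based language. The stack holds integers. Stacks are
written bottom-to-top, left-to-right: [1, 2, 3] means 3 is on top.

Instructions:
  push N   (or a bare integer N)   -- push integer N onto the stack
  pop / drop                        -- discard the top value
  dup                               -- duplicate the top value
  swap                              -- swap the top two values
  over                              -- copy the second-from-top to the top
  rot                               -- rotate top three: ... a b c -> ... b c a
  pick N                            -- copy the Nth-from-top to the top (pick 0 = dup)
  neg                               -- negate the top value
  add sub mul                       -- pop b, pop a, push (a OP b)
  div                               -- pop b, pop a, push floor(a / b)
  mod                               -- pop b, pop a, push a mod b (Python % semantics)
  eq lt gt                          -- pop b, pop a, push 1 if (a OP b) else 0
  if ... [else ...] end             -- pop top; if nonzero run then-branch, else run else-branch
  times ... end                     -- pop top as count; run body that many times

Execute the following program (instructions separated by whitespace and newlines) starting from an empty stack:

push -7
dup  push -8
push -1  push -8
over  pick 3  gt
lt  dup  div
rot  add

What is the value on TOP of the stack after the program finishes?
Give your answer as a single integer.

Answer: -7

Derivation:
After 'push -7': [-7]
After 'dup': [-7, -7]
After 'push -8': [-7, -7, -8]
After 'push -1': [-7, -7, -8, -1]
After 'push -8': [-7, -7, -8, -1, -8]
After 'over': [-7, -7, -8, -1, -8, -1]
After 'pick 3': [-7, -7, -8, -1, -8, -1, -8]
After 'gt': [-7, -7, -8, -1, -8, 1]
After 'lt': [-7, -7, -8, -1, 1]
After 'dup': [-7, -7, -8, -1, 1, 1]
After 'div': [-7, -7, -8, -1, 1]
After 'rot': [-7, -7, -1, 1, -8]
After 'add': [-7, -7, -1, -7]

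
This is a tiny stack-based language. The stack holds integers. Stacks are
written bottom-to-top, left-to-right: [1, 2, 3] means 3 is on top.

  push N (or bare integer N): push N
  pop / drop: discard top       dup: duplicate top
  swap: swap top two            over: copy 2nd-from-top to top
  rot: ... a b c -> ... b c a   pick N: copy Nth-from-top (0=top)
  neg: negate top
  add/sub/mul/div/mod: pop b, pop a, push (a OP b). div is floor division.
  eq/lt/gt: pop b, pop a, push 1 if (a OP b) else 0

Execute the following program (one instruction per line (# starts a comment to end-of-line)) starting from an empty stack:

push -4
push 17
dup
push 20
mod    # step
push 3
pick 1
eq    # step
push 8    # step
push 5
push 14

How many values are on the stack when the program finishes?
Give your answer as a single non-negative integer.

Answer: 7

Derivation:
After 'push -4': stack = [-4] (depth 1)
After 'push 17': stack = [-4, 17] (depth 2)
After 'dup': stack = [-4, 17, 17] (depth 3)
After 'push 20': stack = [-4, 17, 17, 20] (depth 4)
After 'mod': stack = [-4, 17, 17] (depth 3)
After 'push 3': stack = [-4, 17, 17, 3] (depth 4)
After 'pick 1': stack = [-4, 17, 17, 3, 17] (depth 5)
After 'eq': stack = [-4, 17, 17, 0] (depth 4)
After 'push 8': stack = [-4, 17, 17, 0, 8] (depth 5)
After 'push 5': stack = [-4, 17, 17, 0, 8, 5] (depth 6)
After 'push 14': stack = [-4, 17, 17, 0, 8, 5, 14] (depth 7)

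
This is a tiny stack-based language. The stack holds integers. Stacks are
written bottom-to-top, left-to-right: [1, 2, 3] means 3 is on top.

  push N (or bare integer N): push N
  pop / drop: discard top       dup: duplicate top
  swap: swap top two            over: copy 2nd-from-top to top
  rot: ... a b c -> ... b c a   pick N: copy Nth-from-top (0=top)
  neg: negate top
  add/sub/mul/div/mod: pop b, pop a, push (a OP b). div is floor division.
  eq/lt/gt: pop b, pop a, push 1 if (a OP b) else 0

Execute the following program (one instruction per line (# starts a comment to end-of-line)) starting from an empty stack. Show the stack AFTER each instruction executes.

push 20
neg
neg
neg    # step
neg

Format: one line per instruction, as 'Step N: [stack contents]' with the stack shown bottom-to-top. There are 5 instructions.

Step 1: [20]
Step 2: [-20]
Step 3: [20]
Step 4: [-20]
Step 5: [20]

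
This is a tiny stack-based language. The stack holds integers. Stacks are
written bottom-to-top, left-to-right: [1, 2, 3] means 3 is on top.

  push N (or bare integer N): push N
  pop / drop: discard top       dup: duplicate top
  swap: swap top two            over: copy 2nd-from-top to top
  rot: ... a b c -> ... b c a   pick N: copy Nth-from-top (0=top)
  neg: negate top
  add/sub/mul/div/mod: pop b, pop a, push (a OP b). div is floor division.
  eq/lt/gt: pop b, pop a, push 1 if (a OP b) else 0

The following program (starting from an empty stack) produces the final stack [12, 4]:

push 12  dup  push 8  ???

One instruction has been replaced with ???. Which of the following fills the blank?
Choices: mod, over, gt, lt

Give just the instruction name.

Stack before ???: [12, 12, 8]
Stack after ???:  [12, 4]
Checking each choice:
  mod: MATCH
  over: produces [12, 12, 8, 12]
  gt: produces [12, 1]
  lt: produces [12, 0]


Answer: mod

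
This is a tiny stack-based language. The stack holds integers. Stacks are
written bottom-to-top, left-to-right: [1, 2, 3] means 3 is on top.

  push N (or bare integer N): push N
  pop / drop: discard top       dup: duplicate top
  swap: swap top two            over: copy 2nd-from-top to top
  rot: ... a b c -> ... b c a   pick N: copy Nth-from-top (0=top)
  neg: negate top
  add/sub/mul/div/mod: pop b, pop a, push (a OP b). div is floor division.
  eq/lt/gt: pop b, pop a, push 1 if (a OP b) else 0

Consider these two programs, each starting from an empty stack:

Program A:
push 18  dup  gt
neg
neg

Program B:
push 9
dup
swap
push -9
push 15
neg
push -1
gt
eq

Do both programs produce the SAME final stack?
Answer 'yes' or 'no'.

Program A trace:
  After 'push 18': [18]
  After 'dup': [18, 18]
  After 'gt': [0]
  After 'neg': [0]
  After 'neg': [0]
Program A final stack: [0]

Program B trace:
  After 'push 9': [9]
  After 'dup': [9, 9]
  After 'swap': [9, 9]
  After 'push -9': [9, 9, -9]
  After 'push 15': [9, 9, -9, 15]
  After 'neg': [9, 9, -9, -15]
  After 'push -1': [9, 9, -9, -15, -1]
  After 'gt': [9, 9, -9, 0]
  After 'eq': [9, 9, 0]
Program B final stack: [9, 9, 0]
Same: no

Answer: no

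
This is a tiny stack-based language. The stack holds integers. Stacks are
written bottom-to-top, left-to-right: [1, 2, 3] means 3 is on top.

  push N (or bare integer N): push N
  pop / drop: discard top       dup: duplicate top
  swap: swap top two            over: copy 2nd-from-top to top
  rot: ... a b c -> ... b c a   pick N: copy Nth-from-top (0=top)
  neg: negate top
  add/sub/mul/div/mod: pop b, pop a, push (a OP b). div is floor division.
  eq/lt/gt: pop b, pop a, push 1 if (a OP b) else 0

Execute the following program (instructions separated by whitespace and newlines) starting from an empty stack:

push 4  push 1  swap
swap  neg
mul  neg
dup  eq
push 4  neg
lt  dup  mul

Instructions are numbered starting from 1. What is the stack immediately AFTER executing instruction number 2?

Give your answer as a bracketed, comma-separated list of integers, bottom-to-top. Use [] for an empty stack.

Answer: [4, 1]

Derivation:
Step 1 ('push 4'): [4]
Step 2 ('push 1'): [4, 1]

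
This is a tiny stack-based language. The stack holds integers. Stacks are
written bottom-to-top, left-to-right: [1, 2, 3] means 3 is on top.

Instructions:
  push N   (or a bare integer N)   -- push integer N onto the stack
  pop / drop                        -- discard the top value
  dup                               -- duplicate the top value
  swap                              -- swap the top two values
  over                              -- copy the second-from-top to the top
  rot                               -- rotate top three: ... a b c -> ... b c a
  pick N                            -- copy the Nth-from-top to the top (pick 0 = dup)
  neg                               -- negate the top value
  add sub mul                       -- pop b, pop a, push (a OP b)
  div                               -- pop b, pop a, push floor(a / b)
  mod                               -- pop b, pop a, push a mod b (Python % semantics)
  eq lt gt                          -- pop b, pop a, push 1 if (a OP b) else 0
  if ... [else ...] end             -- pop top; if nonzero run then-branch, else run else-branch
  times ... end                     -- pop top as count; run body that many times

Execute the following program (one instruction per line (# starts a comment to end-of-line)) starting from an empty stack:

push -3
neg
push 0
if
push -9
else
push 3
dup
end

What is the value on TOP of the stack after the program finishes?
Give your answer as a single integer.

After 'push -3': [-3]
After 'neg': [3]
After 'push 0': [3, 0]
After 'if': [3]
After 'push 3': [3, 3]
After 'dup': [3, 3, 3]

Answer: 3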